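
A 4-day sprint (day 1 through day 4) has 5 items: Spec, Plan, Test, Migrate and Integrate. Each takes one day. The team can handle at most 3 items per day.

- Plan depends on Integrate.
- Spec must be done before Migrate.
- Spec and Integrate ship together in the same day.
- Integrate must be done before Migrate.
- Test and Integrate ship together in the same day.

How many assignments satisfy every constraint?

Splitting on Spec: it can be day 1 (9), day 2 (4), day 3 (1). Listing each branch's schedules as (Plan, Test, Migrate, Integrate) by day number:
Spec=day 1: (2,1,2,1) (2,1,3,1) (2,1,4,1) (3,1,2,1) (3,1,3,1) (3,1,4,1) (4,1,2,1) (4,1,3,1) (4,1,4,1) — 9.
Spec=day 2: (3,2,3,2) (3,2,4,2) (4,2,3,2) (4,2,4,2) — 4.
Spec=day 3: (4,3,4,3) — 1.
Summing: 9 + 4 + 1 = 14.

14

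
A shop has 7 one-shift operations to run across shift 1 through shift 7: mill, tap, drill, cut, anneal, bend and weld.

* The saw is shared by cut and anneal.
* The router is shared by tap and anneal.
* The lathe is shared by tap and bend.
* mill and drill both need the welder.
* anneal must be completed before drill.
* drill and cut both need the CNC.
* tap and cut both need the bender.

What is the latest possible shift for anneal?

Downstream work caps anneal at shift 6.
anneal at shift 6 is achievable: mill=shift 1, cut=shift 2, anneal=shift 6, tap=shift 1, drill=shift 7, weld=shift 1, bend=shift 2.

shift 6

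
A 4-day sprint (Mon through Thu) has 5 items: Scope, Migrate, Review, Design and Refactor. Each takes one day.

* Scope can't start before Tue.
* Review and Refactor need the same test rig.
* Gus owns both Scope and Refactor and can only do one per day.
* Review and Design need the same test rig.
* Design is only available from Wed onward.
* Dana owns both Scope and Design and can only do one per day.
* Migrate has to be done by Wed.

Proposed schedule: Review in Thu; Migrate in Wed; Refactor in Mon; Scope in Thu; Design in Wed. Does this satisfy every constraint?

Scope can't start before Tue — holds.
Design is only available from Wed onward — holds.
Review and Refactor need the same test rig — holds.
Gus owns both Scope and Refactor and can only do one per day — holds.
Review and Design need the same test rig — holds.
Migrate has to be done by Wed — holds.
Dana owns both Scope and Design and can only do one per day — holds.

Valid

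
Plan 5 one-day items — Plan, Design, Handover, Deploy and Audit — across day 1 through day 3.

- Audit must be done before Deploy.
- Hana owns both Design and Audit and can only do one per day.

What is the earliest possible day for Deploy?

Precedence pushes Deploy to at least day 2.
Deploy at day 2 is achievable: Design in day 2, Plan in day 1, Deploy in day 2, Audit in day 1, Handover in day 1.

day 2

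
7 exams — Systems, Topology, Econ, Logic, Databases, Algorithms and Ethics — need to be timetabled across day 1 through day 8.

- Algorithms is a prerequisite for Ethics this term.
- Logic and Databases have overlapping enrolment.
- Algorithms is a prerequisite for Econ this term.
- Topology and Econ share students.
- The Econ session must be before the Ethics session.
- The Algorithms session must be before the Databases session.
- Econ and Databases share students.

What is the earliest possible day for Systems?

Systems at day 1 is achievable: Systems in day 1, Databases in day 3, Topology in day 1, Ethics in day 3, Econ in day 2, Logic in day 1, Algorithms in day 1.

day 1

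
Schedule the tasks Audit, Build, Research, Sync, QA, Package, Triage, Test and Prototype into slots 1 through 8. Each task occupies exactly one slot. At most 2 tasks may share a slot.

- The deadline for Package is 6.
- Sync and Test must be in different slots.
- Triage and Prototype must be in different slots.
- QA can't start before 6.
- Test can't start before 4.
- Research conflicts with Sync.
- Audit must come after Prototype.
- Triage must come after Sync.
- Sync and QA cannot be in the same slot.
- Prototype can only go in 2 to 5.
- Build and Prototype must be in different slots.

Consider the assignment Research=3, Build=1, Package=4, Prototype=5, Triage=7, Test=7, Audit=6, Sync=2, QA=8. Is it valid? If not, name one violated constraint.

Yes

Triage must come after Sync — holds.
Build and Prototype must be in different slots — holds.
QA can't start before 6 — holds.
Audit must come after Prototype — holds.
Prototype can only go in 2 to 5 — holds.
Research conflicts with Sync — holds.
Triage and Prototype must be in different slots — holds.
At most 2 tasks may share a slot — holds.
The deadline for Package is 6 — holds.
Sync and QA cannot be in the same slot — holds.
Sync and Test must be in different slots — holds.
Test can't start before 4 — holds.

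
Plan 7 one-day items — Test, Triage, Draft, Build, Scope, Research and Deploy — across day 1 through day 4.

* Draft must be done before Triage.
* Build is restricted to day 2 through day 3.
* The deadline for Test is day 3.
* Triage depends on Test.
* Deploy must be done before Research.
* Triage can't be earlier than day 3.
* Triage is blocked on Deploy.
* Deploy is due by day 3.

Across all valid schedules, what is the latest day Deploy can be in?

day 3

Deploy's own window allows nothing later than day 3.
Deploy at day 3 is achievable: Scope -> day 1; Draft -> day 1; Research -> day 4; Build -> day 2; Triage -> day 4; Deploy -> day 3; Test -> day 1.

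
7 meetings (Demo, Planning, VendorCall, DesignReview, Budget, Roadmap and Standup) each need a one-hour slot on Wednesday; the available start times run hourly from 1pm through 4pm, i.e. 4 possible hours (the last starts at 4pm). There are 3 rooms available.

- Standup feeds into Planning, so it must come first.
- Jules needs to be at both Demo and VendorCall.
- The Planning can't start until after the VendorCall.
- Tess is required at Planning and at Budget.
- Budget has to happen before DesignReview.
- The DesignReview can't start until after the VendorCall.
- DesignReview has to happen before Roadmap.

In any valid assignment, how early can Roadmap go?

Precedence pushes Roadmap to at least 3pm.
Roadmap at 3pm is achievable: Budget=1pm, VendorCall=1pm, Demo=2pm, Planning=2pm, DesignReview=2pm, Standup=1pm, Roadmap=3pm.

3pm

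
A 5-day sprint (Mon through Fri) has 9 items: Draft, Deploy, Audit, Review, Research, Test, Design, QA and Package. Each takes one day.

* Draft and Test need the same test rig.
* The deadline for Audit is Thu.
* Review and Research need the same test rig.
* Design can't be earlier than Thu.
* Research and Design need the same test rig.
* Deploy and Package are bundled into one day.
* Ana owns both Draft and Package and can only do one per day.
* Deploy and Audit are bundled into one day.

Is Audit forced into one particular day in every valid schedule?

No

Audit can be Mon (e.g. Audit in Mon; Draft in Tue; Package in Mon; QA in Mon; Research in Tue; Review in Mon; Deploy in Mon; Design in Thu; Test in Mon) or Tue (e.g. Design in Thu, Research in Tue, Deploy in Tue, Draft in Mon, Test in Tue, QA in Mon, Package in Tue, Review in Mon, Audit in Tue).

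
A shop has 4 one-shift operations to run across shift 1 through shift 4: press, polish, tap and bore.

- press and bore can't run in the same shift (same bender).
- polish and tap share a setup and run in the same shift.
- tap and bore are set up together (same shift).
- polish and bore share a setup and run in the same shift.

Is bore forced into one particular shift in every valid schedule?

bore can be shift 1 (e.g. bore -> shift 1, press -> shift 2, tap -> shift 1, polish -> shift 1) or shift 2 (e.g. tap -> shift 2, bore -> shift 2, polish -> shift 2, press -> shift 1).

No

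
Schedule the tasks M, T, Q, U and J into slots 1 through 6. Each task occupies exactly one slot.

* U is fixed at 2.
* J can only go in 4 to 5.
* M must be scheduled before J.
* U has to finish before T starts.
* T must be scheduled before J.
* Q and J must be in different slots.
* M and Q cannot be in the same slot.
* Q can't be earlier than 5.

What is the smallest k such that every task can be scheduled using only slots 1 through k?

The precedence chain requires at least 3 distinct slots.
Q can't be placed before 5, so the schedule must run through at least slot 5.
5 works (last occupied slot: 5): for example J in 4, U in 2, T in 3, Q in 5, M in 1.

5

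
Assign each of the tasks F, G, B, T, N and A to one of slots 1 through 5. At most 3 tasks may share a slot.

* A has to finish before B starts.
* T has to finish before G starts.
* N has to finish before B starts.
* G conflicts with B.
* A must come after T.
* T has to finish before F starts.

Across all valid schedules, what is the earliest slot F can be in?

2

Precedence pushes F to at least 2.
F at 2 is achievable: A=2, T=1, F=2, B=3, N=1, G=2.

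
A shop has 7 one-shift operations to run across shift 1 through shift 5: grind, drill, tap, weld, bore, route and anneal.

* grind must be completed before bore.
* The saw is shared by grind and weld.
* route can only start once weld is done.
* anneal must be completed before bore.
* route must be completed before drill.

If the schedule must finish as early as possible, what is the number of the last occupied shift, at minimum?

The precedence chain requires at least 3 distinct shifts.
3 works (last occupied shift: shift 3): for example weld=shift 1; route=shift 2; anneal=shift 1; tap=shift 1; drill=shift 3; bore=shift 3; grind=shift 2.

3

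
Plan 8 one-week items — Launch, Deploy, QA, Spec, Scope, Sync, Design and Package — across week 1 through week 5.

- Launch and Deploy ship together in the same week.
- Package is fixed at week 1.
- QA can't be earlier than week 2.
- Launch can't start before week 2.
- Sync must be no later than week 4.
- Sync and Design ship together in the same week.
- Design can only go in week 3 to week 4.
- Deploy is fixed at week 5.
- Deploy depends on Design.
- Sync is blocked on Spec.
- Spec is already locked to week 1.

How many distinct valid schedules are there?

40

Splitting on QA: it can be week 2 (10), week 3 (10), week 4 (10), week 5 (10). Listing each branch's schedules as (Launch, Deploy, Spec, Scope, Sync, Design, Package) by week number:
QA=week 2: (5,5,1,1,3,3,1) (5,5,1,1,4,4,1) (5,5,1,2,3,3,1) (5,5,1,2,4,4,1) (5,5,1,3,3,3,1) (5,5,1,3,4,4,1) (5,5,1,4,3,3,1) (5,5,1,4,4,4,1) (5,5,1,5,3,3,1) (5,5,1,5,4,4,1) — 10.
QA=week 3: (5,5,1,1,3,3,1) (5,5,1,1,4,4,1) (5,5,1,2,3,3,1) (5,5,1,2,4,4,1) (5,5,1,3,3,3,1) (5,5,1,3,4,4,1) (5,5,1,4,3,3,1) (5,5,1,4,4,4,1) (5,5,1,5,3,3,1) (5,5,1,5,4,4,1) — 10.
QA=week 4: (5,5,1,1,3,3,1) (5,5,1,1,4,4,1) (5,5,1,2,3,3,1) (5,5,1,2,4,4,1) (5,5,1,3,3,3,1) (5,5,1,3,4,4,1) (5,5,1,4,3,3,1) (5,5,1,4,4,4,1) (5,5,1,5,3,3,1) (5,5,1,5,4,4,1) — 10.
QA=week 5: (5,5,1,1,3,3,1) (5,5,1,1,4,4,1) (5,5,1,2,3,3,1) (5,5,1,2,4,4,1) (5,5,1,3,3,3,1) (5,5,1,3,4,4,1) (5,5,1,4,3,3,1) (5,5,1,4,4,4,1) (5,5,1,5,3,3,1) (5,5,1,5,4,4,1) — 10.
Summing: 10 + 10 + 10 + 10 = 40.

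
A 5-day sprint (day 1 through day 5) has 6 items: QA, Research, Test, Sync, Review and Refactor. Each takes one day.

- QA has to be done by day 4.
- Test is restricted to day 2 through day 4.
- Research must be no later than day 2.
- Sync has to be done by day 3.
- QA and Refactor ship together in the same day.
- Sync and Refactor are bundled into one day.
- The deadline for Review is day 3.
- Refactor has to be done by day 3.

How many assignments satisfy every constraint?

54

Splitting on QA: it can be day 1 (18), day 2 (18), day 3 (18). Listing each branch's schedules as (Research, Test, Sync, Review, Refactor) by day number:
QA=day 1: (1,2,1,1,1) (1,2,1,2,1) (1,2,1,3,1) (1,3,1,1,1) (1,3,1,2,1) (1,3,1,3,1) (1,4,1,1,1) (1,4,1,2,1) (1,4,1,3,1) (2,2,1,1,1) (2,2,1,2,1) (2,2,1,3,1) (2,3,1,1,1) (2,3,1,2,1) (2,3,1,3,1) (2,4,1,1,1) (2,4,1,2,1) (2,4,1,3,1) — 18.
QA=day 2: (1,2,2,1,2) (1,2,2,2,2) (1,2,2,3,2) (1,3,2,1,2) (1,3,2,2,2) (1,3,2,3,2) (1,4,2,1,2) (1,4,2,2,2) (1,4,2,3,2) (2,2,2,1,2) (2,2,2,2,2) (2,2,2,3,2) (2,3,2,1,2) (2,3,2,2,2) (2,3,2,3,2) (2,4,2,1,2) (2,4,2,2,2) (2,4,2,3,2) — 18.
QA=day 3: (1,2,3,1,3) (1,2,3,2,3) (1,2,3,3,3) (1,3,3,1,3) (1,3,3,2,3) (1,3,3,3,3) (1,4,3,1,3) (1,4,3,2,3) (1,4,3,3,3) (2,2,3,1,3) (2,2,3,2,3) (2,2,3,3,3) (2,3,3,1,3) (2,3,3,2,3) (2,3,3,3,3) (2,4,3,1,3) (2,4,3,2,3) (2,4,3,3,3) — 18.
Summing: 18 + 18 + 18 = 54.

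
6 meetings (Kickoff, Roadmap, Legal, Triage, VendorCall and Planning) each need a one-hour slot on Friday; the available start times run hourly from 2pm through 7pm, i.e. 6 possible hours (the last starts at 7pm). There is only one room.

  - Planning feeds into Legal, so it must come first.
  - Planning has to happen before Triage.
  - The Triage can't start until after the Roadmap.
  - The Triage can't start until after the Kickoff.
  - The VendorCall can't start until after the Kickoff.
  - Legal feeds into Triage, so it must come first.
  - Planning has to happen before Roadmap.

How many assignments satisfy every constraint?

28

Splitting on Kickoff: it can be 2pm (10), 3pm (8), 4pm (6), 5pm (4). Listing each branch's schedules as (Roadmap, Legal, Triage, VendorCall, Planning):
Kickoff=2pm: (4pm,5pm,6pm,7pm,3pm) (4pm,5pm,7pm,6pm,3pm) (4pm,6pm,7pm,5pm,3pm) (5pm,4pm,6pm,7pm,3pm) (5pm,4pm,7pm,6pm,3pm) (5pm,6pm,7pm,3pm,4pm) (5pm,6pm,7pm,4pm,3pm) (6pm,4pm,7pm,5pm,3pm) (6pm,5pm,7pm,3pm,4pm) (6pm,5pm,7pm,4pm,3pm) — 10.
Kickoff=3pm: (4pm,5pm,6pm,7pm,2pm) (4pm,5pm,7pm,6pm,2pm) (4pm,6pm,7pm,5pm,2pm) (5pm,4pm,6pm,7pm,2pm) (5pm,4pm,7pm,6pm,2pm) (5pm,6pm,7pm,4pm,2pm) (6pm,4pm,7pm,5pm,2pm) (6pm,5pm,7pm,4pm,2pm) — 8.
Kickoff=4pm: (3pm,5pm,6pm,7pm,2pm) (3pm,5pm,7pm,6pm,2pm) (3pm,6pm,7pm,5pm,2pm) (5pm,3pm,6pm,7pm,2pm) (5pm,3pm,7pm,6pm,2pm) (6pm,3pm,7pm,5pm,2pm) — 6.
Kickoff=5pm: (3pm,4pm,6pm,7pm,2pm) (3pm,4pm,7pm,6pm,2pm) (4pm,3pm,6pm,7pm,2pm) (4pm,3pm,7pm,6pm,2pm) — 4.
Summing: 10 + 8 + 6 + 4 = 28.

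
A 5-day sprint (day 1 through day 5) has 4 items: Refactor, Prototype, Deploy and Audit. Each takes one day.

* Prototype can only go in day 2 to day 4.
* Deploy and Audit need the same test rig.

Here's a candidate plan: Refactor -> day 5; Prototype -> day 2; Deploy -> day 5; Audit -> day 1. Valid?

Deploy and Audit need the same test rig — holds.
Prototype can only go in day 2 to day 4 — holds.

Yes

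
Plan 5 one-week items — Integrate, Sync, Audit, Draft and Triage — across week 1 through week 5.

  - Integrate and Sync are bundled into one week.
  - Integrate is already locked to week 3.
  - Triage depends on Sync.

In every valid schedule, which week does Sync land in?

Sync must be in the same week as Integrate, which can't be before week 3, so Sync is at least week 3; Sync must be in the same week as Integrate, which can't be after week 3, so Sync is at most week 3.
So Sync is pinned to week 3.

week 3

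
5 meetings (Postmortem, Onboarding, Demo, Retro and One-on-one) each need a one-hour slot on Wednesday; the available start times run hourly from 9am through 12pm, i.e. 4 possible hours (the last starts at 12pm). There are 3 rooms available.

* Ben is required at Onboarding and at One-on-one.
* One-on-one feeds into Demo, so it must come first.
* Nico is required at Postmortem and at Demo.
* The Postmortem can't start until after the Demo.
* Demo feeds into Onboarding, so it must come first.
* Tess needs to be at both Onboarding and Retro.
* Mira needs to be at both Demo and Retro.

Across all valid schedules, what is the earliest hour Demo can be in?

Precedence pushes Demo to at least 10am; downstream work caps Demo at 11am.
Demo at 10am is achievable: Demo -> 10am, Retro -> 9am, One-on-one -> 9am, Onboarding -> 11am, Postmortem -> 11am.

10am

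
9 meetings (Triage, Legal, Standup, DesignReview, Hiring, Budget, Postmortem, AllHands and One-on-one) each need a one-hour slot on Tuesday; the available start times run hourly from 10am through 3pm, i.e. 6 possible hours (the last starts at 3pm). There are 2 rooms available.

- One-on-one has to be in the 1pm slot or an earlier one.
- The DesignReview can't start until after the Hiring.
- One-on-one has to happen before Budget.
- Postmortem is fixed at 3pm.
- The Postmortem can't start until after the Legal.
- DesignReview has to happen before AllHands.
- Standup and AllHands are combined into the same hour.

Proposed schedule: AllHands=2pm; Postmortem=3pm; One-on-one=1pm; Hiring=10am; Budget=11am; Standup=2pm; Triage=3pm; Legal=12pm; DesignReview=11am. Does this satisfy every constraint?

There are 2 rooms available — holds.
DesignReview has to happen before AllHands — holds.
Postmortem is fixed at 3pm — holds.
One-on-one has to be in the 1pm slot or an earlier one — holds.
The Postmortem can't start until after the Legal — holds.
One-on-one has to happen before Budget — violated.
The DesignReview can't start until after the Hiring — holds.
Standup and AllHands are combined into the same hour — holds.

No — it violates: One-on-one has to happen before Budget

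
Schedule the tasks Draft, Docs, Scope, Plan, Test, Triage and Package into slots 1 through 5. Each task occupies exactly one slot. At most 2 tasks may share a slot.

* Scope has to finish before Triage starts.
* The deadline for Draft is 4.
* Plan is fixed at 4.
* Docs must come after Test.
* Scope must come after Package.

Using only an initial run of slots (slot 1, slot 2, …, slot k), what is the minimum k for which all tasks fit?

4

The precedence chain requires at least 3 distinct slots.
With at most 2 per slot and 7 tasks, at least 4 slots are needed.
Plan can't be placed before 4, so the schedule must run through at least slot 4.
4 works (last occupied slot: 4): for example Plan=4, Scope=2, Docs=2, Draft=3, Test=1, Triage=3, Package=1.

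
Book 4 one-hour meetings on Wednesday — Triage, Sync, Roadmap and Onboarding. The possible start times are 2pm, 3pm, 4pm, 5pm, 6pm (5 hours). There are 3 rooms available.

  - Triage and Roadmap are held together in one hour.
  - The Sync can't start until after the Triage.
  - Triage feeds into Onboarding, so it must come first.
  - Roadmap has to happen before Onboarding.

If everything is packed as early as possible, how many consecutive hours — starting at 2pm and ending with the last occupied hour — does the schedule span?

The precedence chain requires at least 2 distinct hours.
With at most 3 per hour and 4 meetings, at least 2 hours are needed.
2 works (last occupied hour: 3pm): for example Onboarding in 3pm, Sync in 3pm, Roadmap in 2pm, Triage in 2pm.

2 hours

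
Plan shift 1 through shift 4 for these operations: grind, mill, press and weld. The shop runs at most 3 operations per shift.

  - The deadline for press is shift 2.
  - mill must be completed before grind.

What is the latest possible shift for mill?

Downstream work caps mill at shift 3.
mill at shift 3 is achievable: grind=shift 4; press=shift 1; weld=shift 1; mill=shift 3.

shift 3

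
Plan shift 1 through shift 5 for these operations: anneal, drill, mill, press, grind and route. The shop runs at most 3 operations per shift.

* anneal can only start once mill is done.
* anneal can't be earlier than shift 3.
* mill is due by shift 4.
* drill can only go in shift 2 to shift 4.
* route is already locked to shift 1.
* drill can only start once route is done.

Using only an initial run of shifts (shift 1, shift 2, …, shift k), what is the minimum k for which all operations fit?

3

The precedence chain requires at least 2 distinct shifts.
With at most 3 per shift and 6 operations, at least 2 shifts are needed.
anneal can't be placed before shift 3, so the schedule must run through at least shift 3.
3 works (last occupied shift: shift 3): for example drill -> shift 2; route -> shift 1; grind -> shift 2; press -> shift 1; mill -> shift 1; anneal -> shift 3.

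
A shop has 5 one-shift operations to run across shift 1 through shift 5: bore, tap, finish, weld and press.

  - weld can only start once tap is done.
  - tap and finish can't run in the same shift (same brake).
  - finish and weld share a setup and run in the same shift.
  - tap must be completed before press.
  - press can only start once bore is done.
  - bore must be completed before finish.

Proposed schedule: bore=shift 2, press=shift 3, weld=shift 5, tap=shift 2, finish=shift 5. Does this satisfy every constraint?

weld can only start once tap is done — holds.
finish and weld share a setup and run in the same shift — holds.
bore must be completed before finish — holds.
tap must be completed before press — holds.
press can only start once bore is done — holds.
tap and finish can't run in the same shift (same brake) — holds.

Yes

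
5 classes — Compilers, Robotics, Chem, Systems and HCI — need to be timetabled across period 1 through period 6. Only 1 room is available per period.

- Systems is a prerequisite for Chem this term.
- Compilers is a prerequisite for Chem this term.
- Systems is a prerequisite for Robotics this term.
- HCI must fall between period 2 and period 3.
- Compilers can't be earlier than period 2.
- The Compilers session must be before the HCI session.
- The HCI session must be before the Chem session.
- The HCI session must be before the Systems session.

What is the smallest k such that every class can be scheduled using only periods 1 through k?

6

The precedence chain requires at least 4 distinct periods.
With at most 1 per period and 5 classes, at least 5 periods are needed.
Propagating the time windows through the other constraints, Robotics can't land before period 5, so the schedule must run through at least period 5.
Could 5 periods be enough, i.e. nothing placed later than period 5? No: Compilers's window within 5 periods is {period 2, period 3, period 4, period 5}; HCI's window within 5 periods is {period 2, period 3}; Systems must come after HCI (at period 2 or later) → {period 3, period 4, period 5}; HCI must come after Compilers (at period 2 or later) → {period 3}; Chem must come after Systems (at period 3 or later) → {period 4, period 5}; Systems must come before Chem (at period 5 or earlier) → {period 3, period 4}; Robotics must come after Systems (at period 3 or later) → {period 4, period 5}; Systems can't use period 3, already full with HCI (limit 1) → {period 4}; Robotics can't use period 4, already full with Systems (limit 1) → {period 5}; Chem can't use period 4, already full with Systems (limit 1) → {period 5}; that puts Robotics and Chem all in period 5 — more than 1 per period.
So 5 periods is not enough.
6 works (last occupied period: period 6): for example HCI -> period 3, Robotics -> period 6, Systems -> period 4, Chem -> period 5, Compilers -> period 2.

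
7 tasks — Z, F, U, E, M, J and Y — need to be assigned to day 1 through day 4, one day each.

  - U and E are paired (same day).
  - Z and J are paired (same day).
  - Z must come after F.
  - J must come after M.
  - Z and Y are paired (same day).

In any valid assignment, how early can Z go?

Precedence pushes Z to at least day 2.
Z at day 2 is achievable: Y=day 2, U=day 1, M=day 1, J=day 2, F=day 1, E=day 1, Z=day 2.

day 2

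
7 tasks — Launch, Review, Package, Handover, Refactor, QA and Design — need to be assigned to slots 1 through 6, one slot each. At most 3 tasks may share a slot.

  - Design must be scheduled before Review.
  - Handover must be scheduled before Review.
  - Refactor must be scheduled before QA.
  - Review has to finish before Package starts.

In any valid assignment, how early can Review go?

2

Precedence pushes Review to at least 2; downstream work caps Review at 5.
Review at 2 is achievable: Refactor in 1, Handover in 1, Package in 3, Review in 2, Launch in 2, QA in 2, Design in 1.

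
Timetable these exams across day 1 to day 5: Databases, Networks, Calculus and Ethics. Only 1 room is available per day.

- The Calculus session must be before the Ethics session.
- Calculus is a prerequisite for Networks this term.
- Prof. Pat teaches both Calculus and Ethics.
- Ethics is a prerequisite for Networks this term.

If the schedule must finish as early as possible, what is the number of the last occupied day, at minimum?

The precedence chain requires at least 3 distinct days.
With at most 1 per day and 4 exams, at least 4 days are needed.
4 works (last occupied day: day 4): for example Databases -> day 4, Networks -> day 3, Ethics -> day 2, Calculus -> day 1.

day 4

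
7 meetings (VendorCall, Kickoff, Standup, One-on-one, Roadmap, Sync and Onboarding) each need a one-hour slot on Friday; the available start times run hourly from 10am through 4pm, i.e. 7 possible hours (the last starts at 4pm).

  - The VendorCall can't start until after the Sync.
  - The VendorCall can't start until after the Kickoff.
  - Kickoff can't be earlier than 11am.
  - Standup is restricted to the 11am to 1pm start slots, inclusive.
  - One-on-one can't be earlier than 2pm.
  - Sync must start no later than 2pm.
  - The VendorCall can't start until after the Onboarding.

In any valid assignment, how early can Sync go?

Sync's own window allows nothing later than 2pm.
Sync at 10am is achievable: Onboarding=10am; Sync=10am; Standup=11am; VendorCall=12pm; Roadmap=10am; One-on-one=2pm; Kickoff=11am.

10am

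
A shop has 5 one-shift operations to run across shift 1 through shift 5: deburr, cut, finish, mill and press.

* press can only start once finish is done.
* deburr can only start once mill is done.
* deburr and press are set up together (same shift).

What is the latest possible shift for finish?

shift 4

Downstream work caps finish at shift 4.
finish at shift 4 is achievable: deburr=shift 5, press=shift 5, mill=shift 1, cut=shift 1, finish=shift 4.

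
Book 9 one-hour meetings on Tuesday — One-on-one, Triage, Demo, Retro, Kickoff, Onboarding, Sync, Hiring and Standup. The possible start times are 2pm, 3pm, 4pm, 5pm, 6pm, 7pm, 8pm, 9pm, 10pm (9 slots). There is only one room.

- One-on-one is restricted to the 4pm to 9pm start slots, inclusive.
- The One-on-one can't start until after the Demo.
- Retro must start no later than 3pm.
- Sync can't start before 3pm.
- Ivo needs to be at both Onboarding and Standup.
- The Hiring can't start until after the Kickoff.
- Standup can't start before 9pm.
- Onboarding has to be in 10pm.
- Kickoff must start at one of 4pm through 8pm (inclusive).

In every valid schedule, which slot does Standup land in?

9pm

Standup's window is 9pm–10pm.
Onboarding is fixed at 10pm, and Standup can't share a slot with Onboarding.
So Standup must be 9pm.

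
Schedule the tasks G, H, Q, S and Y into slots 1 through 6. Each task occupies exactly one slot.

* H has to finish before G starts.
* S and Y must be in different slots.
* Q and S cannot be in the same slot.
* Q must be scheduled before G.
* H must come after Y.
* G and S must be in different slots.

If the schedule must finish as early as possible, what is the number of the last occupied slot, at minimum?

3

The precedence chain requires at least 3 distinct slots.
3 works (last occupied slot: 3): for example S in 2, Q in 1, H in 2, G in 3, Y in 1.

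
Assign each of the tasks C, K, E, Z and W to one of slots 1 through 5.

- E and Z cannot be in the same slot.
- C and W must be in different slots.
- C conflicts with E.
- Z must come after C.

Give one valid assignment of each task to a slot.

Z -> 2; K -> 1; E -> 3; W -> 2; C -> 1

Checking: C(1) before Z(2); C(1) != W(2); C(1) != E(3); E(3) != Z(2).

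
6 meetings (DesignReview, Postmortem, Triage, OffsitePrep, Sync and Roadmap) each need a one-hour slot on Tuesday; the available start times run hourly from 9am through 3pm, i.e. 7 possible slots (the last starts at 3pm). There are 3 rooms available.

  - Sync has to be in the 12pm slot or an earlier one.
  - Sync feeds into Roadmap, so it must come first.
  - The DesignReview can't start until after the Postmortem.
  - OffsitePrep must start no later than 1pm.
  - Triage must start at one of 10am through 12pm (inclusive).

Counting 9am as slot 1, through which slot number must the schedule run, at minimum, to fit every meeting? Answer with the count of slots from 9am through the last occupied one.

The precedence chain requires at least 2 distinct slots.
With at most 3 per slot and 6 meetings, at least 2 slots are needed.
2 works (last occupied slot: 10am): for example Sync in 9am, Postmortem in 9am, Roadmap in 10am, Triage in 10am, OffsitePrep in 9am, DesignReview in 10am.

2 slots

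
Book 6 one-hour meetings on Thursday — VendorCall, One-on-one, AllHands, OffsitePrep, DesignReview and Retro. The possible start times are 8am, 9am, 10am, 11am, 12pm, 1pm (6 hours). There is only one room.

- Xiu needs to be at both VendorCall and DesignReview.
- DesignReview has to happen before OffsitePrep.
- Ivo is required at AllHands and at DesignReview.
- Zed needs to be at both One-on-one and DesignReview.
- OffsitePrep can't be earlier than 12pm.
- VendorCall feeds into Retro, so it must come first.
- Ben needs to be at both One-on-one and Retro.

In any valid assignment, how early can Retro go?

Precedence pushes Retro to at least 9am.
Retro at 9am is achievable: AllHands=1pm; Retro=9am; One-on-one=11am; VendorCall=8am; OffsitePrep=12pm; DesignReview=10am.

9am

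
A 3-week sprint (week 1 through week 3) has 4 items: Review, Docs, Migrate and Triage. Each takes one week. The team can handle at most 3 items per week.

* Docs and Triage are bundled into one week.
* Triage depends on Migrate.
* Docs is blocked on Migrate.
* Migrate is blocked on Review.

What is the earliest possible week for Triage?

week 3

Precedence pushes Triage to at least week 3.
Triage at week 3 is achievable: Triage -> week 3, Migrate -> week 2, Review -> week 1, Docs -> week 3.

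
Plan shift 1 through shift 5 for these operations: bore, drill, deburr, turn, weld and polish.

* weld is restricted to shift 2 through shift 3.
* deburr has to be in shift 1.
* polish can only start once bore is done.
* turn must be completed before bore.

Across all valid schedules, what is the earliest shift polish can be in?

shift 3

Precedence pushes polish to at least shift 3.
polish at shift 3 is achievable: drill in shift 1, polish in shift 3, turn in shift 1, bore in shift 2, deburr in shift 1, weld in shift 2.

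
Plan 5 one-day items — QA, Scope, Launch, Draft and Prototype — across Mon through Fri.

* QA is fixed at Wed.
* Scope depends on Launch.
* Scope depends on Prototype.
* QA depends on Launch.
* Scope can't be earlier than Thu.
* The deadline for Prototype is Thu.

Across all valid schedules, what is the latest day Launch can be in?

Downstream work caps Launch at Tue.
Launch at Tue is achievable: Launch=Tue; QA=Wed; Scope=Thu; Draft=Mon; Prototype=Mon.

Tue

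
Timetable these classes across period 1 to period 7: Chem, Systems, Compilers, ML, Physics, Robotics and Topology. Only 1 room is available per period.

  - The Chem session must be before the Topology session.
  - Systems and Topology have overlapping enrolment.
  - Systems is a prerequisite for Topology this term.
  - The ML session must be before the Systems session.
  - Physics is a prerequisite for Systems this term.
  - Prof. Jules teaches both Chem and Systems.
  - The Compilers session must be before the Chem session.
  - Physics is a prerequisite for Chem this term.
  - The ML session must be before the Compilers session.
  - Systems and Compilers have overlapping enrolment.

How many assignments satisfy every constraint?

56

Splitting on Chem: it can be period 4 (9), period 5 (22), period 6 (25). Listing each branch's schedules as (Systems, Compilers, ML, Physics, Robotics, Topology) by period number:
Chem=period 4: (5,2,1,3,6,7) (5,2,1,3,7,6) (5,3,1,2,6,7) (5,3,1,2,7,6) (5,3,2,1,6,7) (5,3,2,1,7,6) (6,2,1,3,5,7) (6,3,1,2,5,7) (6,3,2,1,5,7) — 9.
Chem=period 5: (3,4,1,2,6,7) (3,4,1,2,7,6) (3,4,2,1,6,7) (3,4,2,1,7,6) (4,2,1,3,6,7) (4,2,1,3,7,6) (4,3,1,2,6,7) (4,3,1,2,7,6) (4,3,2,1,6,7) (4,3,2,1,7,6) (6,2,1,3,4,7) (6,2,1,4,3,7) (6,3,1,2,4,7) (6,3,1,4,2,7) (6,3,2,1,4,7) (6,3,2,4,1,7) (6,4,1,2,3,7) (6,4,1,3,2,7) (6,4,2,1,3,7) (6,4,2,3,1,7) (6,4,3,1,2,7) (6,4,3,2,1,7) — 22.
Chem=period 6: (3,4,1,2,5,7) (3,4,2,1,5,7) (3,5,1,2,4,7) (3,5,2,1,4,7) (4,2,1,3,5,7) (4,3,1,2,5,7) (4,3,2,1,5,7) (4,5,1,2,3,7) (4,5,1,3,2,7) (4,5,2,1,3,7) (4,5,2,3,1,7) (4,5,3,1,2,7) (4,5,3,2,1,7) (5,2,1,3,4,7) (5,2,1,4,3,7) (5,3,1,2,4,7) (5,3,1,4,2,7) (5,3,2,1,4,7) (5,3,2,4,1,7) (5,4,1,2,3,7) (5,4,1,3,2,7) (5,4,2,1,3,7) (5,4,2,3,1,7) (5,4,3,1,2,7) (5,4,3,2,1,7) — 25.
Summing: 9 + 22 + 25 = 56.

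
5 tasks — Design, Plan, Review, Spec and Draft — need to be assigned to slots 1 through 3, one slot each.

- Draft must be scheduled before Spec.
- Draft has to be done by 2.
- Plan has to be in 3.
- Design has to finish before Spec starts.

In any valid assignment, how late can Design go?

2

Downstream work caps Design at 2.
Design at 2 is achievable: Spec -> 3; Plan -> 3; Design -> 2; Review -> 1; Draft -> 1.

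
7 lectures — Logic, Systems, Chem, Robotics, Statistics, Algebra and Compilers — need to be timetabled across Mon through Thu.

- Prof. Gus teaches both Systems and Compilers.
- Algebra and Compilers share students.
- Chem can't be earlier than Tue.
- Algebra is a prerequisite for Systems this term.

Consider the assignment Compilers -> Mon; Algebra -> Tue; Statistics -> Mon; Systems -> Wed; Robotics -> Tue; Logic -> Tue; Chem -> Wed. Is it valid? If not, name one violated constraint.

Yes

Prof. Gus teaches both Systems and Compilers — holds.
Algebra and Compilers share students — holds.
Chem can't be earlier than Tue — holds.
Algebra is a prerequisite for Systems this term — holds.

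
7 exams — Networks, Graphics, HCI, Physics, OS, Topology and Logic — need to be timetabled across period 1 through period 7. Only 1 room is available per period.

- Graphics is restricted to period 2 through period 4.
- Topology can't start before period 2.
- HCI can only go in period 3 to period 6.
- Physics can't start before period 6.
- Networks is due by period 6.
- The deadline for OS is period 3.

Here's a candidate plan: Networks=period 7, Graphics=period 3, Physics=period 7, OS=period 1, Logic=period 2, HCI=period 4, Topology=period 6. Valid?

HCI can only go in period 3 to period 6 — holds.
Networks is due by period 6 — violated.
Only 1 room is available per period — violated.
Physics can't start before period 6 — holds.
The deadline for OS is period 3 — holds.
Graphics is restricted to period 2 through period 4 — holds.
Topology can't start before period 2 — holds.

No — it violates: Networks is due by period 6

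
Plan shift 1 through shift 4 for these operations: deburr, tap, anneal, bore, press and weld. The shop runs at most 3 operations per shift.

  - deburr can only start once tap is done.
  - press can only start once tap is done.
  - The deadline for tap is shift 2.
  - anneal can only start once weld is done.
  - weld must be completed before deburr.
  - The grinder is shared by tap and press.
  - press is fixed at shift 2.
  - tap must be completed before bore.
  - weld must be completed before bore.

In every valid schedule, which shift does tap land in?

shift 1

tap's window is shift 1–shift 2.
press is fixed at shift 2, and tap can't share a shift with press.
So tap must be shift 1.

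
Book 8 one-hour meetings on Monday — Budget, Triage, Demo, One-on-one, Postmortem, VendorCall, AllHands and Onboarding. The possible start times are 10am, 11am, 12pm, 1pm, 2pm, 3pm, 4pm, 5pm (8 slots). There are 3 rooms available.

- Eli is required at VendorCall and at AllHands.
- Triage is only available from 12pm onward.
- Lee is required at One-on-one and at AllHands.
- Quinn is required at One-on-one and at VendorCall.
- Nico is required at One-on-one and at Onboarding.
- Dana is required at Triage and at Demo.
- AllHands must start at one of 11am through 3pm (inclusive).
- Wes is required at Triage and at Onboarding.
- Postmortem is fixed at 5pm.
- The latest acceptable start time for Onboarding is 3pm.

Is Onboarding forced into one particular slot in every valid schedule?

No

Onboarding can be 10am (e.g. AllHands in 11am, One-on-one in 12pm, Demo in 10am, VendorCall in 1pm, Triage in 12pm, Postmortem in 5pm, Budget in 10am, Onboarding in 10am) or 11am (e.g. Triage -> 12pm, Postmortem -> 5pm, Demo -> 10am, VendorCall -> 12pm, One-on-one -> 10am, Onboarding -> 11am, AllHands -> 11am, Budget -> 10am).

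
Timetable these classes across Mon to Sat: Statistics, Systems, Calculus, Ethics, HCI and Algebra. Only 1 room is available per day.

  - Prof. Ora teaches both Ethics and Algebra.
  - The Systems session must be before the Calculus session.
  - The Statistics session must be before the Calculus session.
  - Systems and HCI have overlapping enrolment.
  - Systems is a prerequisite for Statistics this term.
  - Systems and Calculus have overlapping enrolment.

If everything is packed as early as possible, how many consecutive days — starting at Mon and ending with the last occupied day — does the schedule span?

6 days

The precedence chain requires at least 3 distinct days.
With at most 1 per day and 6 classes, at least 6 days are needed.
6 works (last occupied day: Sat): for example Calculus=Wed; Algebra=Sat; Statistics=Tue; Systems=Mon; HCI=Fri; Ethics=Thu.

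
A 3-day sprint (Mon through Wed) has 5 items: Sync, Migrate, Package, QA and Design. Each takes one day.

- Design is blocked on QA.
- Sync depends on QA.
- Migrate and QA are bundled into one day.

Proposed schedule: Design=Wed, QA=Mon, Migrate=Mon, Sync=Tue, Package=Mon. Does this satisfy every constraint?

Yes

Design is blocked on QA — holds.
Sync depends on QA — holds.
Migrate and QA are bundled into one day — holds.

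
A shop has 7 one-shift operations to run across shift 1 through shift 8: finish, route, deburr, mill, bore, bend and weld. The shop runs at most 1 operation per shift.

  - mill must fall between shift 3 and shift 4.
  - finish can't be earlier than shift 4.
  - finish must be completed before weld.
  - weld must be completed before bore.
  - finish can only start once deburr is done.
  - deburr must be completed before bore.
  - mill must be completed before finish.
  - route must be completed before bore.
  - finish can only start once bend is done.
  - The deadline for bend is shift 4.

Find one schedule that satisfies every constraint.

mill -> shift 3, weld -> shift 5, bore -> shift 7, bend -> shift 1, finish -> shift 4, deburr -> shift 2, route -> shift 6

Checking: deburr(shift 2) before bore(shift 7); deburr(shift 2) before finish(shift 4); finish(shift 4) before weld(shift 5); mill(shift 3) before finish(shift 4); route(shift 6) before bore(shift 7); weld(shift 5) before bore(shift 7); bend(shift 1) before finish(shift 4); bend=shift 1 in [shift 1,shift 4]; mill=shift 3 in [shift 3,shift 4]; finish=shift 4 in [shift 4,shift 8]; max 1 per shift (cap 1).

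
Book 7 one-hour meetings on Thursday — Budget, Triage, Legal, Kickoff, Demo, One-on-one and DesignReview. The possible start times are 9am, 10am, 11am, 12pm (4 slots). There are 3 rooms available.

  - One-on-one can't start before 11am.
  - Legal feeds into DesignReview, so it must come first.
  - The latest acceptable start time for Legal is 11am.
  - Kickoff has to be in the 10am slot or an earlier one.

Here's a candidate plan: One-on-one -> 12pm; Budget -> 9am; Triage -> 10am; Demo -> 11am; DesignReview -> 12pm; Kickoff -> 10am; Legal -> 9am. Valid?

Yes, all constraints hold

One-on-one can't start before 11am — holds.
The latest acceptable start time for Legal is 11am — holds.
There are 3 rooms available — holds.
Kickoff has to be in the 10am slot or an earlier one — holds.
Legal feeds into DesignReview, so it must come first — holds.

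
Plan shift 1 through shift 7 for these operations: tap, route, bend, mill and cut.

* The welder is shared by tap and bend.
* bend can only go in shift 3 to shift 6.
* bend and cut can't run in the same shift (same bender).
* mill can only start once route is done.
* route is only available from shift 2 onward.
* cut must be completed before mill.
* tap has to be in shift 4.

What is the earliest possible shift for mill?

Precedence pushes mill to at least shift 3.
mill at shift 3 is achievable: tap -> shift 4; bend -> shift 3; route -> shift 2; mill -> shift 3; cut -> shift 1.

shift 3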